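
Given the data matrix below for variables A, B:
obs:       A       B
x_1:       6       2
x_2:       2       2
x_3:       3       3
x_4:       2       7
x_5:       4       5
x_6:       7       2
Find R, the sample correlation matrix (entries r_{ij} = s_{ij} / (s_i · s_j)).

Step 1 — column means:
  mean(A) = (6 + 2 + 3 + 2 + 4 + 7) / 6 = 24/6 = 4
  mean(B) = (2 + 2 + 3 + 7 + 5 + 2) / 6 = 21/6 = 3.5

Step 2 — sample variances and covariances s[i,j] = (1/(n-1)) · Σ_k (x_{k,i} - mean_i) · (x_{k,j} - mean_j), with n-1 = 5:
  s[A,A] = ((2)·(2) + (-2)·(-2) + (-1)·(-1) + (-2)·(-2) + (0)·(0) + (3)·(3)) / 5 = 22/5 = 4.4
  s[A,B] = ((2)·(-1.5) + (-2)·(-1.5) + (-1)·(-0.5) + (-2)·(3.5) + (0)·(1.5) + (3)·(-1.5)) / 5 = -11/5 = -2.2
  s[B,B] = ((-1.5)·(-1.5) + (-1.5)·(-1.5) + (-0.5)·(-0.5) + (3.5)·(3.5) + (1.5)·(1.5) + (-1.5)·(-1.5)) / 5 = 21.5/5 = 4.3
  Sample standard deviations s_i = √(s[i,i]):
  s(A) = √(4.4) = 2.0976
  s(B) = √(4.3) = 2.0736

Step 3 — r_{ij} = s_{ij} / (s_i · s_j):
  r[A,A] = 1 (diagonal).
  r[A,B] = -2.2 / (2.0976 · 2.0736) = -2.2 / 4.3497 = -0.5058
  r[B,B] = 1 (diagonal).

R is symmetric with unit diagonal. Assembling:

R = [[1, -0.5058],
 [-0.5058, 1]]


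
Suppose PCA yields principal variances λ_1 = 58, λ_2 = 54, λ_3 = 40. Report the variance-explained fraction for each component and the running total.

Step 1 — total variance = trace(Sigma) = Σ λ_i = 58 + 54 + 40 = 152.

Step 2 — fraction explained by component i = λ_i / Σ λ:
  PC1: 58/152 = 0.3816
  PC2: 54/152 = 0.3553
  PC3: 40/152 = 0.2632

Step 3 — cumulative fraction after k components = (λ_1 + ... + λ_k) / Σ λ:
  k = 1: 58/152 = 0.3816
  k = 2: (58 + 54)/152 = 112/152 = 0.7368
  k = 3: (58 + 54 + 40)/152 = 152/152 = 1

Summary (fraction, with percent):

explained: PC1 0.3816 (38.16%), PC2 0.3553 (35.53%), PC3 0.2632 (26.32%);  cumulative: 0.3816, 0.7368, 1


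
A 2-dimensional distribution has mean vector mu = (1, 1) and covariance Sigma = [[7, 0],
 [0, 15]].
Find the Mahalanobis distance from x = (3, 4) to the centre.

Step 1 — centre the observation: (x - mu) = (2, 3).

Step 2 — invert Sigma. det(Sigma) = 7·15 - (0)² = 105.
  Sigma^{-1} = (1/det) · [[d, -b], [-b, a]] = [[0.1429, 0],
 [0, 0.0667]].

Step 3 — form the quadratic (x - mu)^T · Sigma^{-1} · (x - mu):
  Sigma^{-1} · (x - mu) = (0.2857, 0.2).
  (x - mu)^T · [Sigma^{-1} · (x - mu)] = (2)·(0.2857) + (3)·(0.2) = 1.1714.

Step 4 — take square root: d = √(1.1714) ≈ 1.0823.

d(x, mu) = √(1.1714) ≈ 1.0823


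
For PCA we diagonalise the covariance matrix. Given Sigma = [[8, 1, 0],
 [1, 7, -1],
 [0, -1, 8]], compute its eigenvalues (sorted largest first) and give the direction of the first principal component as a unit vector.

Step 1 — characteristic polynomial p(λ) = det(λI - Sigma) = λ³ - tr·λ² + c_1·λ - det, where tr = trace, c_1 = sum of the principal 2×2 minors, det = det(Sigma):
  tr = 8 + 7 + 8 = 23,
  c_1 = (8·7 - (1)²) + (8·8 - (0)²) + (7·8 - (-1)²) = 55 + 64 + 55 = 174,
  det = 8·(7·8 - (-1)²) - (1)·((1)·8 - (-1)·(0)) + (0)·((1)·(-1) - 7·(0)) = 8·(55) - (1)·(8) + (0)·(-1) = 432.
  So p(λ) = λ³ - 23λ² + 174λ - 432.
Step 2 — look for an integer root (rational root theorem: any rational root is an integer divisor of 432). Testing λ = 6:
  p(6) = 216 - 828 + 1044 - 432 = 0  ✓
  Dividing out (λ - 6): p(λ) = (λ - 6)(λ² - 17λ + 72).
Step 3 — remaining eigenvalues from the quadratic λ² - 17λ + 72 = 0:
  Δ = 17² - 4·72 = 289 - 288 = 1,  λ = (17 ± √1)/2 = (17 ± 1)/2 = 9 or 8.
  Sorted: λ_1 = 9,  λ_2 = 8,  λ_3 = 6  (check: sum = 23 = tr ✓).

Step 4 — unit eigenvector for λ_1 = 9: v spans the null space of (Sigma - λ_1 I), whose rows are
  r_1 = (-1, 1, 0),  r_2 = (1, -2, -1),  r_3 = (0, -1, -1).
  v is orthogonal to every row, so take v ∝ r_1 × r_2 = ((1)·(-1) - (0)·(-2), (0)·(1) - (-1)·(-1), (-1)·(-2) - (1)·(1)) = (-1, -1, 1).
  Rescale (multiply by -1 so the first nonzero entry is positive): u = (1, 1, -1).
  ||u|| = √((1)² + (1)² + (-1)²) = √(3) ≈ 1.7321,  v_1 = u/||u|| ≈ (0.5774, 0.5774, -0.5774) (||v_1|| = 1).

λ_1 = 9,  λ_2 = 8,  λ_3 = 6;  v_1 ≈ (0.5774, 0.5774, -0.5774)


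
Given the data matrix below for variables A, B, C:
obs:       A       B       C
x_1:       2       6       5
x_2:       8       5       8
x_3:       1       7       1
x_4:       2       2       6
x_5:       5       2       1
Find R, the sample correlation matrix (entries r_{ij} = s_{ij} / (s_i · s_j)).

Step 1 — column means:
  mean(A) = (2 + 8 + 1 + 2 + 5) / 5 = 18/5 = 3.6
  mean(B) = (6 + 5 + 7 + 2 + 2) / 5 = 22/5 = 4.4
  mean(C) = (5 + 8 + 1 + 6 + 1) / 5 = 21/5 = 4.2

Step 2 — sample variances and covariances s[i,j] = (1/(n-1)) · Σ_k (x_{k,i} - mean_i) · (x_{k,j} - mean_j), with n-1 = 4:
  s[A,A] = ((-1.6)·(-1.6) + (4.4)·(4.4) + (-2.6)·(-2.6) + (-1.6)·(-1.6) + (1.4)·(1.4)) / 4 = 33.2/4 = 8.3
  s[A,B] = ((-1.6)·(1.6) + (4.4)·(0.6) + (-2.6)·(2.6) + (-1.6)·(-2.4) + (1.4)·(-2.4)) / 4 = -6.2/4 = -1.55
  s[A,C] = ((-1.6)·(0.8) + (4.4)·(3.8) + (-2.6)·(-3.2) + (-1.6)·(1.8) + (1.4)·(-3.2)) / 4 = 16.4/4 = 4.1
  s[B,B] = ((1.6)·(1.6) + (0.6)·(0.6) + (2.6)·(2.6) + (-2.4)·(-2.4) + (-2.4)·(-2.4)) / 4 = 21.2/4 = 5.3
  s[B,C] = ((1.6)·(0.8) + (0.6)·(3.8) + (2.6)·(-3.2) + (-2.4)·(1.8) + (-2.4)·(-3.2)) / 4 = -1.4/4 = -0.35
  s[C,C] = ((0.8)·(0.8) + (3.8)·(3.8) + (-3.2)·(-3.2) + (1.8)·(1.8) + (-3.2)·(-3.2)) / 4 = 38.8/4 = 9.7
  Sample standard deviations s_i = √(s[i,i]):
  s(A) = √(8.3) = 2.881
  s(B) = √(5.3) = 2.3022
  s(C) = √(9.7) = 3.1145

Step 3 — r_{ij} = s_{ij} / (s_i · s_j):
  r[A,A] = 1 (diagonal).
  r[A,B] = -1.55 / (2.881 · 2.3022) = -1.55 / 6.6325 = -0.2337
  r[A,C] = 4.1 / (2.881 · 3.1145) = 4.1 / 8.9727 = 0.4569
  r[B,B] = 1 (diagonal).
  r[B,C] = -0.35 / (2.3022 · 3.1145) = -0.35 / 7.1701 = -0.0488
  r[C,C] = 1 (diagonal).

R is symmetric with unit diagonal. Assembling:

R = [[1, -0.2337, 0.4569],
 [-0.2337, 1, -0.0488],
 [0.4569, -0.0488, 1]]


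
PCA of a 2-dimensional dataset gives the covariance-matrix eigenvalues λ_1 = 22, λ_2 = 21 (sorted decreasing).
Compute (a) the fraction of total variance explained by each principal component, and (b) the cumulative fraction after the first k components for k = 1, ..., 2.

Step 1 — total variance = trace(Sigma) = Σ λ_i = 22 + 21 = 43.

Step 2 — fraction explained by component i = λ_i / Σ λ:
  PC1: 22/43 = 0.5116
  PC2: 21/43 = 0.4884

Step 3 — cumulative fraction after k components = (λ_1 + ... + λ_k) / Σ λ:
  k = 1: 22/43 = 0.5116
  k = 2: (22 + 21)/43 = 43/43 = 1

Summary (fraction, with percent):

explained: PC1 0.5116 (51.16%), PC2 0.4884 (48.84%);  cumulative: 0.5116, 1


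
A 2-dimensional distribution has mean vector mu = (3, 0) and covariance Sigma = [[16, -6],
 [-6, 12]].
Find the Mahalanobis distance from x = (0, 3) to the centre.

Step 1 — centre the observation: (x - mu) = (-3, 3).

Step 2 — invert Sigma. det(Sigma) = 16·12 - (-6)² = 156.
  Sigma^{-1} = (1/det) · [[d, -b], [-b, a]] = [[0.0769, 0.0385],
 [0.0385, 0.1026]].

Step 3 — form the quadratic (x - mu)^T · Sigma^{-1} · (x - mu):
  Sigma^{-1} · (x - mu) = (-0.1154, 0.1923).
  (x - mu)^T · [Sigma^{-1} · (x - mu)] = (-3)·(-0.1154) + (3)·(0.1923) = 0.9231.

Step 4 — take square root: d = √(0.9231) ≈ 0.9608.

d(x, mu) = √(0.9231) ≈ 0.9608


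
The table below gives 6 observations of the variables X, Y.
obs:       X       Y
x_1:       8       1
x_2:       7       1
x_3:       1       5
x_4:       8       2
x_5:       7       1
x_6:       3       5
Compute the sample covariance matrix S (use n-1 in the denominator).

Step 1 — column means:
  mean(X) = (8 + 7 + 1 + 8 + 7 + 3) / 6 = 34/6 = 5.6667
  mean(Y) = (1 + 1 + 5 + 2 + 1 + 5) / 6 = 15/6 = 2.5

Step 2 — sample covariance S[i,j] = (1/(n-1)) · Σ_k (x_{k,i} - mean_i) · (x_{k,j} - mean_j), with n-1 = 5.
  S[X,X] = ((2.3333)·(2.3333) + (1.3333)·(1.3333) + (-4.6667)·(-4.6667) + (2.3333)·(2.3333) + (1.3333)·(1.3333) + (-2.6667)·(-2.6667)) / 5 = 43.3333/5 = 8.6667
  S[X,Y] = ((2.3333)·(-1.5) + (1.3333)·(-1.5) + (-4.6667)·(2.5) + (2.3333)·(-0.5) + (1.3333)·(-1.5) + (-2.6667)·(2.5)) / 5 = -27/5 = -5.4
  S[Y,Y] = ((-1.5)·(-1.5) + (-1.5)·(-1.5) + (2.5)·(2.5) + (-0.5)·(-0.5) + (-1.5)·(-1.5) + (2.5)·(2.5)) / 5 = 19.5/5 = 3.9

S is symmetric (S[j,i] = S[i,j]). Assembling:

S = [[8.6667, -5.4],
 [-5.4, 3.9]]


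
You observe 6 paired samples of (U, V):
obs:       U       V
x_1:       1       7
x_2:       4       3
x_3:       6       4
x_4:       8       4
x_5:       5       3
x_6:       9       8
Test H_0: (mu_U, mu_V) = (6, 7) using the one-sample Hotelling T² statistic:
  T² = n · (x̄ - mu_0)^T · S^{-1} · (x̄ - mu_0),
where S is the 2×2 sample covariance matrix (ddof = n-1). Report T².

Step 1 — sample mean vector:
  mean(U) = (1 + 4 + 6 + 8 + 5 + 9) / 6 = 33/6 = 5.5
  mean(V) = (7 + 3 + 4 + 4 + 3 + 8) / 6 = 29/6 = 4.8333
  x̄ = (5.5, 4.8333),  deviation x̄ - mu_0 = (5.5, 4.8333) - (6, 7) = (-0.5, -2.1667).

Step 2 — sample covariance matrix, S[i,j] = (1/(n-1)) · Σ_k (x_{k,i} - mean_i) · (x_{k,j} - mean_j), divisor n-1 = 5:
  S[U,U] = ((-4.5)·(-4.5) + (-1.5)·(-1.5) + (0.5)·(0.5) + (2.5)·(2.5) + (-0.5)·(-0.5) + (3.5)·(3.5)) / 5 = 41.5/5 = 8.3
  S[U,V] = ((-4.5)·(2.1667) + (-1.5)·(-1.8333) + (0.5)·(-0.8333) + (2.5)·(-0.8333) + (-0.5)·(-1.8333) + (3.5)·(3.1667)) / 5 = 2.5/5 = 0.5
  S[V,V] = ((2.1667)·(2.1667) + (-1.8333)·(-1.8333) + (-0.8333)·(-0.8333) + (-0.8333)·(-0.8333) + (-1.8333)·(-1.8333) + (3.1667)·(3.1667)) / 5 = 22.8333/5 = 4.5667
  S = [[8.3, 0.5],
 [0.5, 4.5667]].

Step 3 — invert S. det(S) = 8.3·4.5667 - (0.5)² = 37.6533.
  S^{-1} = (1/det) · [[d, -b], [-b, a]] = [[0.1213, -0.0133],
 [-0.0133, 0.2204]].

Step 4 — quadratic form (x̄ - mu_0)^T · S^{-1} · (x̄ - mu_0):
  S^{-1} · (x̄ - mu_0) = (-0.0319, -0.471),
  (x̄ - mu_0)^T · [...] = (-0.5)·(-0.0319) + (-2.1667)·(-0.471) = 1.0364.

Step 5 — scale by n: T² = 6 · 1.0364 = 6.2181.

T² ≈ 6.2181


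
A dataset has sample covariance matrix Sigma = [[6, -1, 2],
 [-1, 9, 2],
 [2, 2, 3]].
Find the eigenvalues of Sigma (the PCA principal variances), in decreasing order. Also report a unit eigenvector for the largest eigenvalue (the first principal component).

Step 1 — characteristic polynomial p(λ) = det(λI - Sigma) = λ³ - tr·λ² + c_1·λ - det, where tr = trace, c_1 = sum of the principal 2×2 minors, det = det(Sigma):
  tr = 6 + 9 + 3 = 18,
  c_1 = (6·9 - (-1)²) + (6·3 - (2)²) + (9·3 - (2)²) = 53 + 14 + 23 = 90,
  det = 6·(9·3 - (2)²) - (-1)·((-1)·3 - (2)·(2)) + (2)·((-1)·(2) - 9·(2)) = 6·(23) - (-1)·(-7) + (2)·(-20) = 91.
  So p(λ) = λ³ - 18λ² + 90λ - 91.
Step 2 — look for an integer root (rational root theorem: any rational root is an integer divisor of 91). Testing λ = 7:
  p(7) = 343 - 882 + 630 - 91 = 0  ✓
  Dividing out (λ - 7): p(λ) = (λ - 7)(λ² - 11λ + 13).
Step 3 — remaining eigenvalues from the quadratic λ² - 11λ + 13 = 0:
  Δ = 11² - 4·13 = 121 - 52 = 69,  λ = (11 ± √69)/2 = (11 ± 8.3066)/2 ≈ 9.6533 or 1.3467.
  Sorted: λ_1 = 9.6533,  λ_2 = 7,  λ_3 = 1.3467  (check: sum = 18 = tr ✓).

Step 4 — unit eigenvector for λ_1 ≈ 9.6533: v spans the null space of (Sigma - λ_1 I), whose rows are
  r_1 = (-3.6533, -1, 2),  r_2 = (-1, -0.6533, 2),  r_3 = (2, 2, -6.6533).
  v is orthogonal to every row, so take v ∝ r_1 × r_2 = ((-1)·(2) - (2)·(-0.6533), (2)·(-1) - (-3.6533)·(2), (-3.6533)·(-0.6533) - (-1)·(-1)) ≈ (-0.6934, 5.3066, 1.3868).
  Rescale (multiply by -1 so the first nonzero entry is positive): u = (0.6934, -5.3066, -1.3868).
  ||u|| = √((0.6934)² + (-5.3066)² + (-1.3868)²) = √(30.5641) ≈ 5.5285,  v_1 = u/||u|| ≈ (0.1254, -0.9599, -0.2508) (||v_1|| = 1).

λ_1 = 9.6533,  λ_2 = 7,  λ_3 = 1.3467;  v_1 ≈ (0.1254, -0.9599, -0.2508)


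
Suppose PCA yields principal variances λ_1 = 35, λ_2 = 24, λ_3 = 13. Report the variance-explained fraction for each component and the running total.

Step 1 — total variance = trace(Sigma) = Σ λ_i = 35 + 24 + 13 = 72.

Step 2 — fraction explained by component i = λ_i / Σ λ:
  PC1: 35/72 = 0.4861
  PC2: 24/72 = 0.3333
  PC3: 13/72 = 0.1806

Step 3 — cumulative fraction after k components = (λ_1 + ... + λ_k) / Σ λ:
  k = 1: 35/72 = 0.4861
  k = 2: (35 + 24)/72 = 59/72 = 0.8194
  k = 3: (35 + 24 + 13)/72 = 72/72 = 1

Summary (fraction, with percent):

explained: PC1 0.4861 (48.61%), PC2 0.3333 (33.33%), PC3 0.1806 (18.06%);  cumulative: 0.4861, 0.8194, 1


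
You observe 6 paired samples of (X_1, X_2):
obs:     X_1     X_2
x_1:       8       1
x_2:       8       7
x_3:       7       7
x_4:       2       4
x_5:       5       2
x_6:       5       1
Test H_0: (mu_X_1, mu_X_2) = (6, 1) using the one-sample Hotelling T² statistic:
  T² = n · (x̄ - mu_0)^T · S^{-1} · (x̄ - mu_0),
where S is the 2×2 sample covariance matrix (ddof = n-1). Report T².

Step 1 — sample mean vector:
  mean(X_1) = (8 + 8 + 7 + 2 + 5 + 5) / 6 = 35/6 = 5.8333
  mean(X_2) = (1 + 7 + 7 + 4 + 2 + 1) / 6 = 22/6 = 3.6667
  x̄ = (5.8333, 3.6667),  deviation x̄ - mu_0 = (5.8333, 3.6667) - (6, 1) = (-0.1667, 2.6667).

Step 2 — sample covariance matrix, S[i,j] = (1/(n-1)) · Σ_k (x_{k,i} - mean_i) · (x_{k,j} - mean_j), divisor n-1 = 5:
  S[X_1,X_1] = ((2.1667)·(2.1667) + (2.1667)·(2.1667) + (1.1667)·(1.1667) + (-3.8333)·(-3.8333) + (-0.8333)·(-0.8333) + (-0.8333)·(-0.8333)) / 5 = 26.8333/5 = 5.3667
  S[X_1,X_2] = ((2.1667)·(-2.6667) + (2.1667)·(3.3333) + (1.1667)·(3.3333) + (-3.8333)·(0.3333) + (-0.8333)·(-1.6667) + (-0.8333)·(-2.6667)) / 5 = 7.6667/5 = 1.5333
  S[X_2,X_2] = ((-2.6667)·(-2.6667) + (3.3333)·(3.3333) + (3.3333)·(3.3333) + (0.3333)·(0.3333) + (-1.6667)·(-1.6667) + (-2.6667)·(-2.6667)) / 5 = 39.3333/5 = 7.8667
  S = [[5.3667, 1.5333],
 [1.5333, 7.8667]].

Step 3 — invert S. det(S) = 5.3667·7.8667 - (1.5333)² = 39.8667.
  S^{-1} = (1/det) · [[d, -b], [-b, a]] = [[0.1973, -0.0385],
 [-0.0385, 0.1346]].

Step 4 — quadratic form (x̄ - mu_0)^T · S^{-1} · (x̄ - mu_0):
  S^{-1} · (x̄ - mu_0) = (-0.1355, 0.3654),
  (x̄ - mu_0)^T · [...] = (-0.1667)·(-0.1355) + (2.6667)·(0.3654) = 0.9969.

Step 5 — scale by n: T² = 6 · 0.9969 = 5.9816.

T² ≈ 5.9816


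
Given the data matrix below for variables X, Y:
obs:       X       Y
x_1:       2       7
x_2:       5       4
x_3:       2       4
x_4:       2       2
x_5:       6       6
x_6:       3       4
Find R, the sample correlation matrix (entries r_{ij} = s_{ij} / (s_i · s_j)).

Step 1 — column means:
  mean(X) = (2 + 5 + 2 + 2 + 6 + 3) / 6 = 20/6 = 3.3333
  mean(Y) = (7 + 4 + 4 + 2 + 6 + 4) / 6 = 27/6 = 4.5

Step 2 — sample variances and covariances s[i,j] = (1/(n-1)) · Σ_k (x_{k,i} - mean_i) · (x_{k,j} - mean_j), with n-1 = 5:
  s[X,X] = ((-1.3333)·(-1.3333) + (1.6667)·(1.6667) + (-1.3333)·(-1.3333) + (-1.3333)·(-1.3333) + (2.6667)·(2.6667) + (-0.3333)·(-0.3333)) / 5 = 15.3333/5 = 3.0667
  s[X,Y] = ((-1.3333)·(2.5) + (1.6667)·(-0.5) + (-1.3333)·(-0.5) + (-1.3333)·(-2.5) + (2.6667)·(1.5) + (-0.3333)·(-0.5)) / 5 = 4/5 = 0.8
  s[Y,Y] = ((2.5)·(2.5) + (-0.5)·(-0.5) + (-0.5)·(-0.5) + (-2.5)·(-2.5) + (1.5)·(1.5) + (-0.5)·(-0.5)) / 5 = 15.5/5 = 3.1
  Sample standard deviations s_i = √(s[i,i]):
  s(X) = √(3.0667) = 1.7512
  s(Y) = √(3.1) = 1.7607

Step 3 — r_{ij} = s_{ij} / (s_i · s_j):
  r[X,X] = 1 (diagonal).
  r[X,Y] = 0.8 / (1.7512 · 1.7607) = 0.8 / 3.0833 = 0.2595
  r[Y,Y] = 1 (diagonal).

R is symmetric with unit diagonal. Assembling:

R = [[1, 0.2595],
 [0.2595, 1]]


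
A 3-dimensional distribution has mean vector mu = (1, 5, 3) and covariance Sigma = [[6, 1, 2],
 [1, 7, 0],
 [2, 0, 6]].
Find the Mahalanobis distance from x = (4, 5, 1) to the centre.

Step 1 — centre the observation: (x - mu) = (3, 0, -2).

Step 2 — invert Sigma (cofactor / det for 3×3, or solve directly):
  Sigma^{-1} = [[0.1927, -0.0275, -0.0642],
 [-0.0275, 0.1468, 0.0092],
 [-0.0642, 0.0092, 0.1881]].

Step 3 — form the quadratic (x - mu)^T · Sigma^{-1} · (x - mu):
  Sigma^{-1} · (x - mu) = (0.7064, -0.1009, -0.5688).
  (x - mu)^T · [Sigma^{-1} · (x - mu)] = (3)·(0.7064) + (0)·(-0.1009) + (-2)·(-0.5688) = 3.2569.

Step 4 — take square root: d = √(3.2569) ≈ 1.8047.

d(x, mu) = √(3.2569) ≈ 1.8047


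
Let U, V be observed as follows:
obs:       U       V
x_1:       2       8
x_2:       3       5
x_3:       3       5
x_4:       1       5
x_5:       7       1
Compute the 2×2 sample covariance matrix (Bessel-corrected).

Step 1 — column means:
  mean(U) = (2 + 3 + 3 + 1 + 7) / 5 = 16/5 = 3.2
  mean(V) = (8 + 5 + 5 + 5 + 1) / 5 = 24/5 = 4.8

Step 2 — sample covariance S[i,j] = (1/(n-1)) · Σ_k (x_{k,i} - mean_i) · (x_{k,j} - mean_j), with n-1 = 4.
  S[U,U] = ((-1.2)·(-1.2) + (-0.2)·(-0.2) + (-0.2)·(-0.2) + (-2.2)·(-2.2) + (3.8)·(3.8)) / 4 = 20.8/4 = 5.2
  S[U,V] = ((-1.2)·(3.2) + (-0.2)·(0.2) + (-0.2)·(0.2) + (-2.2)·(0.2) + (3.8)·(-3.8)) / 4 = -18.8/4 = -4.7
  S[V,V] = ((3.2)·(3.2) + (0.2)·(0.2) + (0.2)·(0.2) + (0.2)·(0.2) + (-3.8)·(-3.8)) / 4 = 24.8/4 = 6.2

S is symmetric (S[j,i] = S[i,j]). Assembling:

S = [[5.2, -4.7],
 [-4.7, 6.2]]


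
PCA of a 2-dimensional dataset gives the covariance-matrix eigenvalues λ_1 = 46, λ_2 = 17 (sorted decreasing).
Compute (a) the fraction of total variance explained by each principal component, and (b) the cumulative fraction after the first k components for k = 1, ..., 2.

Step 1 — total variance = trace(Sigma) = Σ λ_i = 46 + 17 = 63.

Step 2 — fraction explained by component i = λ_i / Σ λ:
  PC1: 46/63 = 0.7302
  PC2: 17/63 = 0.2698

Step 3 — cumulative fraction after k components = (λ_1 + ... + λ_k) / Σ λ:
  k = 1: 46/63 = 0.7302
  k = 2: (46 + 17)/63 = 63/63 = 1

Summary (fraction, with percent):

explained: PC1 0.7302 (73.02%), PC2 0.2698 (26.98%);  cumulative: 0.7302, 1


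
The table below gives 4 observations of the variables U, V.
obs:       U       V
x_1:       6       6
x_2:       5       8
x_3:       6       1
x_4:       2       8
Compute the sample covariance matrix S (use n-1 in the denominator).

Step 1 — column means:
  mean(U) = (6 + 5 + 6 + 2) / 4 = 19/4 = 4.75
  mean(V) = (6 + 8 + 1 + 8) / 4 = 23/4 = 5.75

Step 2 — sample covariance S[i,j] = (1/(n-1)) · Σ_k (x_{k,i} - mean_i) · (x_{k,j} - mean_j), with n-1 = 3.
  S[U,U] = ((1.25)·(1.25) + (0.25)·(0.25) + (1.25)·(1.25) + (-2.75)·(-2.75)) / 3 = 10.75/3 = 3.5833
  S[U,V] = ((1.25)·(0.25) + (0.25)·(2.25) + (1.25)·(-4.75) + (-2.75)·(2.25)) / 3 = -11.25/3 = -3.75
  S[V,V] = ((0.25)·(0.25) + (2.25)·(2.25) + (-4.75)·(-4.75) + (2.25)·(2.25)) / 3 = 32.75/3 = 10.9167

S is symmetric (S[j,i] = S[i,j]). Assembling:

S = [[3.5833, -3.75],
 [-3.75, 10.9167]]


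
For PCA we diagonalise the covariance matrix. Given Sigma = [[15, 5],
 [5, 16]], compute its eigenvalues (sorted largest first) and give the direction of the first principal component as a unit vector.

Step 1 — characteristic polynomial of 2×2 Sigma:
  det(Sigma - λI) = λ² - trace · λ + det = 0.
  trace = 15 + 16 = 31, det = 15·16 - (5)² = 215.
Step 2 — discriminant:
  Δ = trace² - 4·det = 961 - 860 = 101.
Step 3 — eigenvalues:
  λ = (trace ± √Δ)/2 = (31 ± 10.0499)/2,
  λ_1 = 20.5249,  λ_2 = 10.4751.

Step 4 — unit eigenvector for λ_1: solve (Sigma - λ_1 I)v = 0. First row:
  (15 - 20.5249)·v_x + (5)·v_y = 0, i.e. (-5.5249)·v_x + (5)·v_y = 0,
  so v ∝ (b, λ_1 - a) = (5, 5.5249) = u.
  ||u|| = √((5)² + (5.5249)²) = √(55.5249) ≈ 7.4515,
  v_1 = u/||u|| ≈ (0.671, 0.7415) (||v_1|| = 1).

λ_1 = 20.5249,  λ_2 = 10.4751;  v_1 ≈ (0.671, 0.7415)


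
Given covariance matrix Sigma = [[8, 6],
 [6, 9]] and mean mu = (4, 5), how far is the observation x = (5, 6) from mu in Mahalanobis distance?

Step 1 — centre the observation: (x - mu) = (1, 1).

Step 2 — invert Sigma. det(Sigma) = 8·9 - (6)² = 36.
  Sigma^{-1} = (1/det) · [[d, -b], [-b, a]] = [[0.25, -0.1667],
 [-0.1667, 0.2222]].

Step 3 — form the quadratic (x - mu)^T · Sigma^{-1} · (x - mu):
  Sigma^{-1} · (x - mu) = (0.0833, 0.0556).
  (x - mu)^T · [Sigma^{-1} · (x - mu)] = (1)·(0.0833) + (1)·(0.0556) = 0.1389.

Step 4 — take square root: d = √(0.1389) ≈ 0.3727.

d(x, mu) = √(0.1389) ≈ 0.3727


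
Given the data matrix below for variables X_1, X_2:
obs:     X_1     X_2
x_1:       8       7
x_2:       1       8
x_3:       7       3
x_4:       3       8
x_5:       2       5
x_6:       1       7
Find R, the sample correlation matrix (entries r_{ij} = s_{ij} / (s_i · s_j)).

Step 1 — column means:
  mean(X_1) = (8 + 1 + 7 + 3 + 2 + 1) / 6 = 22/6 = 3.6667
  mean(X_2) = (7 + 8 + 3 + 8 + 5 + 7) / 6 = 38/6 = 6.3333

Step 2 — sample variances and covariances s[i,j] = (1/(n-1)) · Σ_k (x_{k,i} - mean_i) · (x_{k,j} - mean_j), with n-1 = 5:
  s[X_1,X_1] = ((4.3333)·(4.3333) + (-2.6667)·(-2.6667) + (3.3333)·(3.3333) + (-0.6667)·(-0.6667) + (-1.6667)·(-1.6667) + (-2.6667)·(-2.6667)) / 5 = 47.3333/5 = 9.4667
  s[X_1,X_2] = ((4.3333)·(0.6667) + (-2.6667)·(1.6667) + (3.3333)·(-3.3333) + (-0.6667)·(1.6667) + (-1.6667)·(-1.3333) + (-2.6667)·(0.6667)) / 5 = -13.3333/5 = -2.6667
  s[X_2,X_2] = ((0.6667)·(0.6667) + (1.6667)·(1.6667) + (-3.3333)·(-3.3333) + (1.6667)·(1.6667) + (-1.3333)·(-1.3333) + (0.6667)·(0.6667)) / 5 = 19.3333/5 = 3.8667
  Sample standard deviations s_i = √(s[i,i]):
  s(X_1) = √(9.4667) = 3.0768
  s(X_2) = √(3.8667) = 1.9664

Step 3 — r_{ij} = s_{ij} / (s_i · s_j):
  r[X_1,X_1] = 1 (diagonal).
  r[X_1,X_2] = -2.6667 / (3.0768 · 1.9664) = -2.6667 / 6.0502 = -0.4408
  r[X_2,X_2] = 1 (diagonal).

R is symmetric with unit diagonal. Assembling:

R = [[1, -0.4408],
 [-0.4408, 1]]


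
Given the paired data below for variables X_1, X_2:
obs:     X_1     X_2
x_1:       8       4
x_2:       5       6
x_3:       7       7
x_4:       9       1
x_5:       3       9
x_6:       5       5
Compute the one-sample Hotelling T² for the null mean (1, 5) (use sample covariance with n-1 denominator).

Step 1 — sample mean vector:
  mean(X_1) = (8 + 5 + 7 + 9 + 3 + 5) / 6 = 37/6 = 6.1667
  mean(X_2) = (4 + 6 + 7 + 1 + 9 + 5) / 6 = 32/6 = 5.3333
  x̄ = (6.1667, 5.3333),  deviation x̄ - mu_0 = (6.1667, 5.3333) - (1, 5) = (5.1667, 0.3333).

Step 2 — sample covariance matrix, S[i,j] = (1/(n-1)) · Σ_k (x_{k,i} - mean_i) · (x_{k,j} - mean_j), divisor n-1 = 5:
  S[X_1,X_1] = ((1.8333)·(1.8333) + (-1.1667)·(-1.1667) + (0.8333)·(0.8333) + (2.8333)·(2.8333) + (-3.1667)·(-3.1667) + (-1.1667)·(-1.1667)) / 5 = 24.8333/5 = 4.9667
  S[X_1,X_2] = ((1.8333)·(-1.3333) + (-1.1667)·(0.6667) + (0.8333)·(1.6667) + (2.8333)·(-4.3333) + (-3.1667)·(3.6667) + (-1.1667)·(-0.3333)) / 5 = -25.3333/5 = -5.0667
  S[X_2,X_2] = ((-1.3333)·(-1.3333) + (0.6667)·(0.6667) + (1.6667)·(1.6667) + (-4.3333)·(-4.3333) + (3.6667)·(3.6667) + (-0.3333)·(-0.3333)) / 5 = 37.3333/5 = 7.4667
  S = [[4.9667, -5.0667],
 [-5.0667, 7.4667]].

Step 3 — invert S. det(S) = 4.9667·7.4667 - (-5.0667)² = 11.4133.
  S^{-1} = (1/det) · [[d, -b], [-b, a]] = [[0.6542, 0.4439],
 [0.4439, 0.4352]].

Step 4 — quadratic form (x̄ - mu_0)^T · S^{-1} · (x̄ - mu_0):
  S^{-1} · (x̄ - mu_0) = (3.528, 2.4387),
  (x̄ - mu_0)^T · [...] = (5.1667)·(3.528) + (0.3333)·(2.4387) = 19.0411.

Step 5 — scale by n: T² = 6 · 19.0411 = 114.2465.

T² ≈ 114.2465


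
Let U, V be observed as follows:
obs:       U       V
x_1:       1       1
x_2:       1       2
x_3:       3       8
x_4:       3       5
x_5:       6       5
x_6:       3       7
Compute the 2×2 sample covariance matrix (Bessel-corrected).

Step 1 — column means:
  mean(U) = (1 + 1 + 3 + 3 + 6 + 3) / 6 = 17/6 = 2.8333
  mean(V) = (1 + 2 + 8 + 5 + 5 + 7) / 6 = 28/6 = 4.6667

Step 2 — sample covariance S[i,j] = (1/(n-1)) · Σ_k (x_{k,i} - mean_i) · (x_{k,j} - mean_j), with n-1 = 5.
  S[U,U] = ((-1.8333)·(-1.8333) + (-1.8333)·(-1.8333) + (0.1667)·(0.1667) + (0.1667)·(0.1667) + (3.1667)·(3.1667) + (0.1667)·(0.1667)) / 5 = 16.8333/5 = 3.3667
  S[U,V] = ((-1.8333)·(-3.6667) + (-1.8333)·(-2.6667) + (0.1667)·(3.3333) + (0.1667)·(0.3333) + (3.1667)·(0.3333) + (0.1667)·(2.3333)) / 5 = 13.6667/5 = 2.7333
  S[V,V] = ((-3.6667)·(-3.6667) + (-2.6667)·(-2.6667) + (3.3333)·(3.3333) + (0.3333)·(0.3333) + (0.3333)·(0.3333) + (2.3333)·(2.3333)) / 5 = 37.3333/5 = 7.4667

S is symmetric (S[j,i] = S[i,j]). Assembling:

S = [[3.3667, 2.7333],
 [2.7333, 7.4667]]


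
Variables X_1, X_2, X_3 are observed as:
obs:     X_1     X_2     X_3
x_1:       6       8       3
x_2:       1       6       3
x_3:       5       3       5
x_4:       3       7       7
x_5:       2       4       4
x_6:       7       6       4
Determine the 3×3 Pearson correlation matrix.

Step 1 — column means:
  mean(X_1) = (6 + 1 + 5 + 3 + 2 + 7) / 6 = 24/6 = 4
  mean(X_2) = (8 + 6 + 3 + 7 + 4 + 6) / 6 = 34/6 = 5.6667
  mean(X_3) = (3 + 3 + 5 + 7 + 4 + 4) / 6 = 26/6 = 4.3333

Step 2 — sample variances and covariances s[i,j] = (1/(n-1)) · Σ_k (x_{k,i} - mean_i) · (x_{k,j} - mean_j), with n-1 = 5:
  s[X_1,X_1] = ((2)·(2) + (-3)·(-3) + (1)·(1) + (-1)·(-1) + (-2)·(-2) + (3)·(3)) / 5 = 28/5 = 5.6
  s[X_1,X_2] = ((2)·(2.3333) + (-3)·(0.3333) + (1)·(-2.6667) + (-1)·(1.3333) + (-2)·(-1.6667) + (3)·(0.3333)) / 5 = 4/5 = 0.8
  s[X_1,X_3] = ((2)·(-1.3333) + (-3)·(-1.3333) + (1)·(0.6667) + (-1)·(2.6667) + (-2)·(-0.3333) + (3)·(-0.3333)) / 5 = -1/5 = -0.2
  s[X_2,X_2] = ((2.3333)·(2.3333) + (0.3333)·(0.3333) + (-2.6667)·(-2.6667) + (1.3333)·(1.3333) + (-1.6667)·(-1.6667) + (0.3333)·(0.3333)) / 5 = 17.3333/5 = 3.4667
  s[X_2,X_3] = ((2.3333)·(-1.3333) + (0.3333)·(-1.3333) + (-2.6667)·(0.6667) + (1.3333)·(2.6667) + (-1.6667)·(-0.3333) + (0.3333)·(-0.3333)) / 5 = -1.3333/5 = -0.2667
  s[X_3,X_3] = ((-1.3333)·(-1.3333) + (-1.3333)·(-1.3333) + (0.6667)·(0.6667) + (2.6667)·(2.6667) + (-0.3333)·(-0.3333) + (-0.3333)·(-0.3333)) / 5 = 11.3333/5 = 2.2667
  Sample standard deviations s_i = √(s[i,i]):
  s(X_1) = √(5.6) = 2.3664
  s(X_2) = √(3.4667) = 1.8619
  s(X_3) = √(2.2667) = 1.5055

Step 3 — r_{ij} = s_{ij} / (s_i · s_j):
  r[X_1,X_1] = 1 (diagonal).
  r[X_1,X_2] = 0.8 / (2.3664 · 1.8619) = 0.8 / 4.4061 = 0.1816
  r[X_1,X_3] = -0.2 / (2.3664 · 1.5055) = -0.2 / 3.5628 = -0.0561
  r[X_2,X_2] = 1 (diagonal).
  r[X_2,X_3] = -0.2667 / (1.8619 · 1.5055) = -0.2667 / 2.8032 = -0.0951
  r[X_3,X_3] = 1 (diagonal).

R is symmetric with unit diagonal. Assembling:

R = [[1, 0.1816, -0.0561],
 [0.1816, 1, -0.0951],
 [-0.0561, -0.0951, 1]]


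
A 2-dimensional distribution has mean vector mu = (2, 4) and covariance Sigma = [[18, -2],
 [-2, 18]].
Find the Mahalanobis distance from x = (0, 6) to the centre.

Step 1 — centre the observation: (x - mu) = (-2, 2).

Step 2 — invert Sigma. det(Sigma) = 18·18 - (-2)² = 320.
  Sigma^{-1} = (1/det) · [[d, -b], [-b, a]] = [[0.0562, 0.0062],
 [0.0062, 0.0562]].

Step 3 — form the quadratic (x - mu)^T · Sigma^{-1} · (x - mu):
  Sigma^{-1} · (x - mu) = (-0.1, 0.1).
  (x - mu)^T · [Sigma^{-1} · (x - mu)] = (-2)·(-0.1) + (2)·(0.1) = 0.4.

Step 4 — take square root: d = √(0.4) ≈ 0.6325.

d(x, mu) = √(0.4) ≈ 0.6325


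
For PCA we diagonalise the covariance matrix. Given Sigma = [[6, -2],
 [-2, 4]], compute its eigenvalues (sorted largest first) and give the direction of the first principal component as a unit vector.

Step 1 — characteristic polynomial of 2×2 Sigma:
  det(Sigma - λI) = λ² - trace · λ + det = 0.
  trace = 6 + 4 = 10, det = 6·4 - (-2)² = 20.
Step 2 — discriminant:
  Δ = trace² - 4·det = 100 - 80 = 20.
Step 3 — eigenvalues:
  λ = (trace ± √Δ)/2 = (10 ± 4.4721)/2,
  λ_1 = 7.2361,  λ_2 = 2.7639.

Step 4 — unit eigenvector for λ_1: solve (Sigma - λ_1 I)v = 0. First row:
  (6 - 7.2361)·v_x + (-2)·v_y = 0, i.e. (-1.2361)·v_x + (-2)·v_y = 0,
  so v ∝ (b, λ_1 - a) = (-2, 1.2361); multiply by -1 so the first entry is positive: u = (2, -1.2361).
  ||u|| = √((2)² + (-1.2361)²) = √(5.5279) ≈ 2.3511,
  v_1 = u/||u|| ≈ (0.8507, -0.5257) (||v_1|| = 1).

λ_1 = 7.2361,  λ_2 = 2.7639;  v_1 ≈ (0.8507, -0.5257)


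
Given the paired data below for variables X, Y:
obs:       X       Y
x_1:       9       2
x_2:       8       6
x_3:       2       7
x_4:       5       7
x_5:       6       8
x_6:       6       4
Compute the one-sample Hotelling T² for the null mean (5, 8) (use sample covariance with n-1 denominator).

Step 1 — sample mean vector:
  mean(X) = (9 + 8 + 2 + 5 + 6 + 6) / 6 = 36/6 = 6
  mean(Y) = (2 + 6 + 7 + 7 + 8 + 4) / 6 = 34/6 = 5.6667
  x̄ = (6, 5.6667),  deviation x̄ - mu_0 = (6, 5.6667) - (5, 8) = (1, -2.3333).

Step 2 — sample covariance matrix, S[i,j] = (1/(n-1)) · Σ_k (x_{k,i} - mean_i) · (x_{k,j} - mean_j), divisor n-1 = 5:
  S[X,X] = ((3)·(3) + (2)·(2) + (-4)·(-4) + (-1)·(-1) + (0)·(0) + (0)·(0)) / 5 = 30/5 = 6
  S[X,Y] = ((3)·(-3.6667) + (2)·(0.3333) + (-4)·(1.3333) + (-1)·(1.3333) + (0)·(2.3333) + (0)·(-1.6667)) / 5 = -17/5 = -3.4
  S[Y,Y] = ((-3.6667)·(-3.6667) + (0.3333)·(0.3333) + (1.3333)·(1.3333) + (1.3333)·(1.3333) + (2.3333)·(2.3333) + (-1.6667)·(-1.6667)) / 5 = 25.3333/5 = 5.0667
  S = [[6, -3.4],
 [-3.4, 5.0667]].

Step 3 — invert S. det(S) = 6·5.0667 - (-3.4)² = 18.84.
  S^{-1} = (1/det) · [[d, -b], [-b, a]] = [[0.2689, 0.1805],
 [0.1805, 0.3185]].

Step 4 — quadratic form (x̄ - mu_0)^T · S^{-1} · (x̄ - mu_0):
  S^{-1} · (x̄ - mu_0) = (-0.1522, -0.5626),
  (x̄ - mu_0)^T · [...] = (1)·(-0.1522) + (-2.3333)·(-0.5626) = 1.1607.

Step 5 — scale by n: T² = 6 · 1.1607 = 6.9639.

T² ≈ 6.9639


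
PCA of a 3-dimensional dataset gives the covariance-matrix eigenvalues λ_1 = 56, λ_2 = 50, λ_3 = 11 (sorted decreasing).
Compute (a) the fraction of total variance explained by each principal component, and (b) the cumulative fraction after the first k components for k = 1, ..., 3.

Step 1 — total variance = trace(Sigma) = Σ λ_i = 56 + 50 + 11 = 117.

Step 2 — fraction explained by component i = λ_i / Σ λ:
  PC1: 56/117 = 0.4786
  PC2: 50/117 = 0.4274
  PC3: 11/117 = 0.094

Step 3 — cumulative fraction after k components = (λ_1 + ... + λ_k) / Σ λ:
  k = 1: 56/117 = 0.4786
  k = 2: (56 + 50)/117 = 106/117 = 0.906
  k = 3: (56 + 50 + 11)/117 = 117/117 = 1

Summary (fraction, with percent):

explained: PC1 0.4786 (47.86%), PC2 0.4274 (42.74%), PC3 0.094 (9.4%);  cumulative: 0.4786, 0.906, 1


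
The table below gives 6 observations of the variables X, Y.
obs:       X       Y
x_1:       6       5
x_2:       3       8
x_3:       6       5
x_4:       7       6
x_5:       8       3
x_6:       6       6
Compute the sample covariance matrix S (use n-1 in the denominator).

Step 1 — column means:
  mean(X) = (6 + 3 + 6 + 7 + 8 + 6) / 6 = 36/6 = 6
  mean(Y) = (5 + 8 + 5 + 6 + 3 + 6) / 6 = 33/6 = 5.5

Step 2 — sample covariance S[i,j] = (1/(n-1)) · Σ_k (x_{k,i} - mean_i) · (x_{k,j} - mean_j), with n-1 = 5.
  S[X,X] = ((0)·(0) + (-3)·(-3) + (0)·(0) + (1)·(1) + (2)·(2) + (0)·(0)) / 5 = 14/5 = 2.8
  S[X,Y] = ((0)·(-0.5) + (-3)·(2.5) + (0)·(-0.5) + (1)·(0.5) + (2)·(-2.5) + (0)·(0.5)) / 5 = -12/5 = -2.4
  S[Y,Y] = ((-0.5)·(-0.5) + (2.5)·(2.5) + (-0.5)·(-0.5) + (0.5)·(0.5) + (-2.5)·(-2.5) + (0.5)·(0.5)) / 5 = 13.5/5 = 2.7

S is symmetric (S[j,i] = S[i,j]). Assembling:

S = [[2.8, -2.4],
 [-2.4, 2.7]]


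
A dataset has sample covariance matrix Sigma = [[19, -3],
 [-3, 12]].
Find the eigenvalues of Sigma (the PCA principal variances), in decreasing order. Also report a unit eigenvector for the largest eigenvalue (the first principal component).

Step 1 — characteristic polynomial of 2×2 Sigma:
  det(Sigma - λI) = λ² - trace · λ + det = 0.
  trace = 19 + 12 = 31, det = 19·12 - (-3)² = 219.
Step 2 — discriminant:
  Δ = trace² - 4·det = 961 - 876 = 85.
Step 3 — eigenvalues:
  λ = (trace ± √Δ)/2 = (31 ± 9.2195)/2,
  λ_1 = 20.1098,  λ_2 = 10.8902.

Step 4 — unit eigenvector for λ_1: solve (Sigma - λ_1 I)v = 0. First row:
  (19 - 20.1098)·v_x + (-3)·v_y = 0, i.e. (-1.1098)·v_x + (-3)·v_y = 0,
  so v ∝ (b, λ_1 - a) = (-3, 1.1098); multiply by -1 so the first entry is positive: u = (3, -1.1098).
  ||u|| = √((3)² + (-1.1098)²) = √(10.2316) ≈ 3.1987,
  v_1 = u/||u|| ≈ (0.9379, -0.3469) (||v_1|| = 1).

λ_1 = 20.1098,  λ_2 = 10.8902;  v_1 ≈ (0.9379, -0.3469)


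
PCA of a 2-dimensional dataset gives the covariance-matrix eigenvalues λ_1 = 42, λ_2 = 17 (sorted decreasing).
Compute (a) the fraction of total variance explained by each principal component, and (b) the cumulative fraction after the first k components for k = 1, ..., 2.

Step 1 — total variance = trace(Sigma) = Σ λ_i = 42 + 17 = 59.

Step 2 — fraction explained by component i = λ_i / Σ λ:
  PC1: 42/59 = 0.7119
  PC2: 17/59 = 0.2881

Step 3 — cumulative fraction after k components = (λ_1 + ... + λ_k) / Σ λ:
  k = 1: 42/59 = 0.7119
  k = 2: (42 + 17)/59 = 59/59 = 1

Summary (fraction, with percent):

explained: PC1 0.7119 (71.19%), PC2 0.2881 (28.81%);  cumulative: 0.7119, 1


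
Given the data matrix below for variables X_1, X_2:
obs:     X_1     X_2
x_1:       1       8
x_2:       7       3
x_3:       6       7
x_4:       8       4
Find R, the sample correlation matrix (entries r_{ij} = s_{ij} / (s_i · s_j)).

Step 1 — column means:
  mean(X_1) = (1 + 7 + 6 + 8) / 4 = 22/4 = 5.5
  mean(X_2) = (8 + 3 + 7 + 4) / 4 = 22/4 = 5.5

Step 2 — sample variances and covariances s[i,j] = (1/(n-1)) · Σ_k (x_{k,i} - mean_i) · (x_{k,j} - mean_j), with n-1 = 3:
  s[X_1,X_1] = ((-4.5)·(-4.5) + (1.5)·(1.5) + (0.5)·(0.5) + (2.5)·(2.5)) / 3 = 29/3 = 9.6667
  s[X_1,X_2] = ((-4.5)·(2.5) + (1.5)·(-2.5) + (0.5)·(1.5) + (2.5)·(-1.5)) / 3 = -18/3 = -6
  s[X_2,X_2] = ((2.5)·(2.5) + (-2.5)·(-2.5) + (1.5)·(1.5) + (-1.5)·(-1.5)) / 3 = 17/3 = 5.6667
  Sample standard deviations s_i = √(s[i,i]):
  s(X_1) = √(9.6667) = 3.1091
  s(X_2) = √(5.6667) = 2.3805

Step 3 — r_{ij} = s_{ij} / (s_i · s_j):
  r[X_1,X_1] = 1 (diagonal).
  r[X_1,X_2] = -6 / (3.1091 · 2.3805) = -6 / 7.4012 = -0.8107
  r[X_2,X_2] = 1 (diagonal).

R is symmetric with unit diagonal. Assembling:

R = [[1, -0.8107],
 [-0.8107, 1]]


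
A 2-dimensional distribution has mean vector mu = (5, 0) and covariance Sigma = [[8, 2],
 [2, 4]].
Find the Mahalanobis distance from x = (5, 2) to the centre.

Step 1 — centre the observation: (x - mu) = (0, 2).

Step 2 — invert Sigma. det(Sigma) = 8·4 - (2)² = 28.
  Sigma^{-1} = (1/det) · [[d, -b], [-b, a]] = [[0.1429, -0.0714],
 [-0.0714, 0.2857]].

Step 3 — form the quadratic (x - mu)^T · Sigma^{-1} · (x - mu):
  Sigma^{-1} · (x - mu) = (-0.1429, 0.5714).
  (x - mu)^T · [Sigma^{-1} · (x - mu)] = (0)·(-0.1429) + (2)·(0.5714) = 1.1429.

Step 4 — take square root: d = √(1.1429) ≈ 1.069.

d(x, mu) = √(1.1429) ≈ 1.069


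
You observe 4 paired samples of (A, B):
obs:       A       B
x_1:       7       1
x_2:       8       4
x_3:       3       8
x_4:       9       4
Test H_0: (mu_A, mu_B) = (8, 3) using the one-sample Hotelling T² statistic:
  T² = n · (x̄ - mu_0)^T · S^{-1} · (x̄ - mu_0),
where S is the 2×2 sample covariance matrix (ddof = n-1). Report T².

Step 1 — sample mean vector:
  mean(A) = (7 + 8 + 3 + 9) / 4 = 27/4 = 6.75
  mean(B) = (1 + 4 + 8 + 4) / 4 = 17/4 = 4.25
  x̄ = (6.75, 4.25),  deviation x̄ - mu_0 = (6.75, 4.25) - (8, 3) = (-1.25, 1.25).

Step 2 — sample covariance matrix, S[i,j] = (1/(n-1)) · Σ_k (x_{k,i} - mean_i) · (x_{k,j} - mean_j), divisor n-1 = 3:
  S[A,A] = ((0.25)·(0.25) + (1.25)·(1.25) + (-3.75)·(-3.75) + (2.25)·(2.25)) / 3 = 20.75/3 = 6.9167
  S[A,B] = ((0.25)·(-3.25) + (1.25)·(-0.25) + (-3.75)·(3.75) + (2.25)·(-0.25)) / 3 = -15.75/3 = -5.25
  S[B,B] = ((-3.25)·(-3.25) + (-0.25)·(-0.25) + (3.75)·(3.75) + (-0.25)·(-0.25)) / 3 = 24.75/3 = 8.25
  S = [[6.9167, -5.25],
 [-5.25, 8.25]].

Step 3 — invert S. det(S) = 6.9167·8.25 - (-5.25)² = 29.5.
  S^{-1} = (1/det) · [[d, -b], [-b, a]] = [[0.2797, 0.178],
 [0.178, 0.2345]].

Step 4 — quadratic form (x̄ - mu_0)^T · S^{-1} · (x̄ - mu_0):
  S^{-1} · (x̄ - mu_0) = (-0.1271, 0.0706),
  (x̄ - mu_0)^T · [...] = (-1.25)·(-0.1271) + (1.25)·(0.0706) = 0.2472.

Step 5 — scale by n: T² = 4 · 0.2472 = 0.9887.

T² ≈ 0.9887


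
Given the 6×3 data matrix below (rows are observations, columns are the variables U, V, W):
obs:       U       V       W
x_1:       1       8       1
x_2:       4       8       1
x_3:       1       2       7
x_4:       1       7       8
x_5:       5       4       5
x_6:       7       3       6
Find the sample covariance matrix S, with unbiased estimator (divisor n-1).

Step 1 — column means:
  mean(U) = (1 + 4 + 1 + 1 + 5 + 7) / 6 = 19/6 = 3.1667
  mean(V) = (8 + 8 + 2 + 7 + 4 + 3) / 6 = 32/6 = 5.3333
  mean(W) = (1 + 1 + 7 + 8 + 5 + 6) / 6 = 28/6 = 4.6667

Step 2 — sample covariance S[i,j] = (1/(n-1)) · Σ_k (x_{k,i} - mean_i) · (x_{k,j} - mean_j), with n-1 = 5.
  S[U,U] = ((-2.1667)·(-2.1667) + (0.8333)·(0.8333) + (-2.1667)·(-2.1667) + (-2.1667)·(-2.1667) + (1.8333)·(1.8333) + (3.8333)·(3.8333)) / 5 = 32.8333/5 = 6.5667
  S[U,V] = ((-2.1667)·(2.6667) + (0.8333)·(2.6667) + (-2.1667)·(-3.3333) + (-2.1667)·(1.6667) + (1.8333)·(-1.3333) + (3.8333)·(-2.3333)) / 5 = -11.3333/5 = -2.2667
  S[U,W] = ((-2.1667)·(-3.6667) + (0.8333)·(-3.6667) + (-2.1667)·(2.3333) + (-2.1667)·(3.3333) + (1.8333)·(0.3333) + (3.8333)·(1.3333)) / 5 = -1.6667/5 = -0.3333
  S[V,V] = ((2.6667)·(2.6667) + (2.6667)·(2.6667) + (-3.3333)·(-3.3333) + (1.6667)·(1.6667) + (-1.3333)·(-1.3333) + (-2.3333)·(-2.3333)) / 5 = 35.3333/5 = 7.0667
  S[V,W] = ((2.6667)·(-3.6667) + (2.6667)·(-3.6667) + (-3.3333)·(2.3333) + (1.6667)·(3.3333) + (-1.3333)·(0.3333) + (-2.3333)·(1.3333)) / 5 = -25.3333/5 = -5.0667
  S[W,W] = ((-3.6667)·(-3.6667) + (-3.6667)·(-3.6667) + (2.3333)·(2.3333) + (3.3333)·(3.3333) + (0.3333)·(0.3333) + (1.3333)·(1.3333)) / 5 = 45.3333/5 = 9.0667

S is symmetric (S[j,i] = S[i,j]). Assembling:

S = [[6.5667, -2.2667, -0.3333],
 [-2.2667, 7.0667, -5.0667],
 [-0.3333, -5.0667, 9.0667]]


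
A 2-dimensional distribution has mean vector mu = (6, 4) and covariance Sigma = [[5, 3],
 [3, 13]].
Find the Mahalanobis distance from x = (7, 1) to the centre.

Step 1 — centre the observation: (x - mu) = (1, -3).

Step 2 — invert Sigma. det(Sigma) = 5·13 - (3)² = 56.
  Sigma^{-1} = (1/det) · [[d, -b], [-b, a]] = [[0.2321, -0.0536],
 [-0.0536, 0.0893]].

Step 3 — form the quadratic (x - mu)^T · Sigma^{-1} · (x - mu):
  Sigma^{-1} · (x - mu) = (0.3929, -0.3214).
  (x - mu)^T · [Sigma^{-1} · (x - mu)] = (1)·(0.3929) + (-3)·(-0.3214) = 1.3571.

Step 4 — take square root: d = √(1.3571) ≈ 1.165.

d(x, mu) = √(1.3571) ≈ 1.165


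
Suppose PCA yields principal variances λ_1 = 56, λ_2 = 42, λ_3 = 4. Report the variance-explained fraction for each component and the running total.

Step 1 — total variance = trace(Sigma) = Σ λ_i = 56 + 42 + 4 = 102.

Step 2 — fraction explained by component i = λ_i / Σ λ:
  PC1: 56/102 = 0.549
  PC2: 42/102 = 0.4118
  PC3: 4/102 = 0.0392

Step 3 — cumulative fraction after k components = (λ_1 + ... + λ_k) / Σ λ:
  k = 1: 56/102 = 0.549
  k = 2: (56 + 42)/102 = 98/102 = 0.9608
  k = 3: (56 + 42 + 4)/102 = 102/102 = 1

Summary (fraction, with percent):

explained: PC1 0.549 (54.9%), PC2 0.4118 (41.18%), PC3 0.0392 (3.92%);  cumulative: 0.549, 0.9608, 1


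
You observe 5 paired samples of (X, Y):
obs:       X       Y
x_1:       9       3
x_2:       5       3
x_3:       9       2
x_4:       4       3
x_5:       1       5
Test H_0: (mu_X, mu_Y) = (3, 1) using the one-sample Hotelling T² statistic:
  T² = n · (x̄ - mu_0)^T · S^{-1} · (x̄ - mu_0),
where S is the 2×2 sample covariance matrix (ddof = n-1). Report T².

Step 1 — sample mean vector:
  mean(X) = (9 + 5 + 9 + 4 + 1) / 5 = 28/5 = 5.6
  mean(Y) = (3 + 3 + 2 + 3 + 5) / 5 = 16/5 = 3.2
  x̄ = (5.6, 3.2),  deviation x̄ - mu_0 = (5.6, 3.2) - (3, 1) = (2.6, 2.2).

Step 2 — sample covariance matrix, S[i,j] = (1/(n-1)) · Σ_k (x_{k,i} - mean_i) · (x_{k,j} - mean_j), divisor n-1 = 4:
  S[X,X] = ((3.4)·(3.4) + (-0.6)·(-0.6) + (3.4)·(3.4) + (-1.6)·(-1.6) + (-4.6)·(-4.6)) / 4 = 47.2/4 = 11.8
  S[X,Y] = ((3.4)·(-0.2) + (-0.6)·(-0.2) + (3.4)·(-1.2) + (-1.6)·(-0.2) + (-4.6)·(1.8)) / 4 = -12.6/4 = -3.15
  S[Y,Y] = ((-0.2)·(-0.2) + (-0.2)·(-0.2) + (-1.2)·(-1.2) + (-0.2)·(-0.2) + (1.8)·(1.8)) / 4 = 4.8/4 = 1.2
  S = [[11.8, -3.15],
 [-3.15, 1.2]].

Step 3 — invert S. det(S) = 11.8·1.2 - (-3.15)² = 4.2375.
  S^{-1} = (1/det) · [[d, -b], [-b, a]] = [[0.2832, 0.7434],
 [0.7434, 2.7847]].

Step 4 — quadratic form (x̄ - mu_0)^T · S^{-1} · (x̄ - mu_0):
  S^{-1} · (x̄ - mu_0) = (2.3717, 8.059),
  (x̄ - mu_0)^T · [...] = (2.6)·(2.3717) + (2.2)·(8.059) = 23.8962.

Step 5 — scale by n: T² = 5 · 23.8962 = 119.4808.

T² ≈ 119.4808
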